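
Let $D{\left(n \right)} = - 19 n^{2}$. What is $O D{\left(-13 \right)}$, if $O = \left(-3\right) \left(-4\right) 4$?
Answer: $-154128$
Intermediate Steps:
$O = 48$ ($O = 12 \cdot 4 = 48$)
$O D{\left(-13 \right)} = 48 \left(- 19 \left(-13\right)^{2}\right) = 48 \left(\left(-19\right) 169\right) = 48 \left(-3211\right) = -154128$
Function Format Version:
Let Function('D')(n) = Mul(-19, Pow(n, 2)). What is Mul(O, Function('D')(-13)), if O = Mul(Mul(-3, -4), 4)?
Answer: -154128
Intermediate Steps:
O = 48 (O = Mul(12, 4) = 48)
Mul(O, Function('D')(-13)) = Mul(48, Mul(-19, Pow(-13, 2))) = Mul(48, Mul(-19, 169)) = Mul(48, -3211) = -154128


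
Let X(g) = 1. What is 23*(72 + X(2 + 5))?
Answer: 1679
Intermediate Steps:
23*(72 + X(2 + 5)) = 23*(72 + 1) = 23*73 = 1679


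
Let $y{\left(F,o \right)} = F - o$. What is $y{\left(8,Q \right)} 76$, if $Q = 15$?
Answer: $-532$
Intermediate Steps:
$y{\left(8,Q \right)} 76 = \left(8 - 15\right) 76 = \left(-7\right) 76 = -532$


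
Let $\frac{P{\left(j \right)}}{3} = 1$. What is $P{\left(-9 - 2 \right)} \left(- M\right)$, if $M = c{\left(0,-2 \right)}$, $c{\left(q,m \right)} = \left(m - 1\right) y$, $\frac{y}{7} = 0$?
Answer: $0$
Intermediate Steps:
$y = 0$ ($y = 7 \cdot 0 = 0$)
$c{\left(q,m \right)} = 0$ ($c{\left(q,m \right)} = \left(m - 1\right) 0 = \left(-1 + m\right) 0 = 0$)
$P{\left(j \right)} = 3$ ($P{\left(j \right)} = 3 \cdot 1 = 3$)
$M = 0$
$P{\left(-9 - 2 \right)} \left(- M\right) = 3 \left(\left(-1\right) 0\right) = 3 \cdot 0 = 0$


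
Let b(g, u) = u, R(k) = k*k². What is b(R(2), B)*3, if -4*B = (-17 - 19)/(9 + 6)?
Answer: 9/5 ≈ 1.8000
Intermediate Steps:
R(k) = k³
B = ⅗ (B = -(-17 - 19)/(4*(9 + 6)) = -(-9)/15 = -¼*(-12/5) = ⅗ ≈ 0.60000)
b(R(2), B)*3 = (⅗)*3 = 9/5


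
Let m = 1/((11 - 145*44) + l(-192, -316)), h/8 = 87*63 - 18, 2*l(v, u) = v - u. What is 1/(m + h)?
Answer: 6307/275641127 ≈ 2.2881e-5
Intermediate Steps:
l(v, u) = v/2 - u/2 (l(v, u) = (v - u)/2 = v/2 - u/2)
h = 43704 (h = 8*(87*63 - 18) = 8*(5481 - 18) = 8*5463 = 43704)
m = -1/6307 (m = 1/((11 - 145*44) + ((1/2)*(-192) - 1/2*(-316))) = 1/((11 - 6380) + (-96 + 158)) = 1/(-6369 + 62) = 1/(-6307) = -1/6307 ≈ -0.00015855)
1/(m + h) = 1/(-1/6307 + 43704) = 1/(275641127/6307) = 6307/275641127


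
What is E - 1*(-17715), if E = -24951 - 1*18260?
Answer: -25496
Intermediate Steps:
E = -43211 (E = -24951 - 18260 = -43211)
E - 1*(-17715) = -43211 - 1*(-17715) = -43211 + 17715 = -25496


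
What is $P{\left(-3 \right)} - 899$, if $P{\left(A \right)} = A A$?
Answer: $-890$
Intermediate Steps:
$P{\left(A \right)} = A^{2}$
$P{\left(-3 \right)} - 899 = \left(-3\right)^{2} - 899 = 9 - 899 = -890$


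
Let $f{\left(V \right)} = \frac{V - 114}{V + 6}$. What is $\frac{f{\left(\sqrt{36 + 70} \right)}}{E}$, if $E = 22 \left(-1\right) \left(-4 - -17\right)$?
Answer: $- \frac{79}{2002} + \frac{6 \sqrt{106}}{1001} \approx 0.022252$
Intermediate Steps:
$E = -286$ ($E = - 22 \left(-4 + 17\right) = \left(-22\right) 13 = -286$)
$f{\left(V \right)} = \frac{-114 + V}{6 + V}$
$\frac{f{\left(\sqrt{36 + 70} \right)}}{E} = \frac{\frac{1}{6 + \sqrt{36 + 70}} \left(-114 + \sqrt{36 + 70}\right)}{-286} = \frac{-114 + \sqrt{106}}{6 + \sqrt{106}} \left(- \frac{1}{286}\right) = - \frac{-114 + \sqrt{106}}{286 \left(6 + \sqrt{106}\right)}$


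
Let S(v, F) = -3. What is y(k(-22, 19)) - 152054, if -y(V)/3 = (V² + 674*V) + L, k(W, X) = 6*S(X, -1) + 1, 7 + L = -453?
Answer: -117167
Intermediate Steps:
L = -460 (L = -7 - 453 = -460)
k(W, X) = -17 (k(W, X) = 6*(-3) + 1 = -18 + 1 = -17)
y(V) = 1380 - 2022*V - 3*V² (y(V) = -3*((V² + 674*V) - 460) = -3*(-460 + V² + 674*V) = 1380 - 2022*V - 3*V²)
y(k(-22, 19)) - 152054 = (1380 - 2022*(-17) - 3*(-17)²) - 152054 = (1380 + 34374 - 3*289) - 152054 = (1380 + 34374 - 867) - 152054 = 34887 - 152054 = -117167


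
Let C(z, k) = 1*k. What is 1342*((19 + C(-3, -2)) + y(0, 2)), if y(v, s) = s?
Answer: 25498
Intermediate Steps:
C(z, k) = k
1342*((19 + C(-3, -2)) + y(0, 2)) = 1342*((19 - 2) + 2) = 1342*(17 + 2) = 1342*19 = 25498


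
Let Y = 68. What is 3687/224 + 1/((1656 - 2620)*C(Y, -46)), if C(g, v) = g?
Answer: 15105625/917728 ≈ 16.460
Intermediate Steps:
3687/224 + 1/((1656 - 2620)*C(Y, -46)) = 3687/224 + 1/((1656 - 2620)*68) = 3687*(1/224) + (1/68)/(-964) = 3687/224 - 1/964*1/68 = 3687/224 - 1/65552 = 15105625/917728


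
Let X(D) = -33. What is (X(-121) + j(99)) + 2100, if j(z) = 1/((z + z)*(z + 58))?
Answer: 64254763/31086 ≈ 2067.0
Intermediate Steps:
j(z) = 1/(2*z*(58 + z)) (j(z) = 1/((2*z)*(58 + z)) = 1/(2*z*(58 + z)))
(X(-121) + j(99)) + 2100 = (-33 + (1/2)/(99*(58 + 99))) + 2100 = (-33 + (1/2)*(1/99)/157) + 2100 = (-33 + (1/2)*(1/99)*(1/157)) + 2100 = (-33 + 1/31086) + 2100 = -1025837/31086 + 2100 = 64254763/31086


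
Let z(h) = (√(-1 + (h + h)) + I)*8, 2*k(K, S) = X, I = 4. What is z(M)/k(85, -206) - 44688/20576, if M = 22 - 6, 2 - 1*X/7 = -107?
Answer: -2048755/981218 + 16*√31/763 ≈ -1.9712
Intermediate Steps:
X = 763 (X = 14 - 7*(-107) = 14 + 749 = 763)
k(K, S) = 763/2 (k(K, S) = (½)*763 = 763/2)
M = 16
z(h) = 32 + 8*√(-1 + 2*h) (z(h) = (√(-1 + (h + h)) + 4)*8 = (√(-1 + 2*h) + 4)*8 = (4 + √(-1 + 2*h))*8 = 32 + 8*√(-1 + 2*h))
z(M)/k(85, -206) - 44688/20576 = (32 + 8*√(-1 + 2*16))/(763/2) - 44688/20576 = (32 + 8*√(-1 + 32))*(2/763) - 44688*1/20576 = (32 + 8*√31)*(2/763) - 2793/1286 = (64/763 + 16*√31/763) - 2793/1286 = -2048755/981218 + 16*√31/763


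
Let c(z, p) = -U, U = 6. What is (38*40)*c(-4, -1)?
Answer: -9120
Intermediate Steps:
c(z, p) = -6 (c(z, p) = -1*6 = -6)
(38*40)*c(-4, -1) = (38*40)*(-6) = 1520*(-6) = -9120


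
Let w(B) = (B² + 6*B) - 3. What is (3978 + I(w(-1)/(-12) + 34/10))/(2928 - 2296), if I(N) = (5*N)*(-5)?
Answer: 11629/1896 ≈ 6.1334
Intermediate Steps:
w(B) = -3 + B² + 6*B
I(N) = -25*N
(3978 + I(w(-1)/(-12) + 34/10))/(2928 - 2296) = (3978 - 25*((-3 + (-1)² + 6*(-1))/(-12) + 34/10))/(2928 - 2296) = (3978 - 25*((-3 + 1 - 6)*(-1/12) + 34*(⅒)))/632 = (3978 - 25*(-8*(-1/12) + 17/5))*(1/632) = (3978 - 25*(⅔ + 17/5))*(1/632) = (3978 - 25*61/15)*(1/632) = (3978 - 305/3)*(1/632) = (11629/3)*(1/632) = 11629/1896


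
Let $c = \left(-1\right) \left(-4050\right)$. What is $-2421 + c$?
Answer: $1629$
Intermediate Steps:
$c = 4050$
$-2421 + c = -2421 + 4050 = 1629$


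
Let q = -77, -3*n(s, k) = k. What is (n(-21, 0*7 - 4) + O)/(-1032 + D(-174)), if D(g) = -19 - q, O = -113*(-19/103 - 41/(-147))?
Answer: 23567/2457889 ≈ 0.0095883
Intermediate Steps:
n(s, k) = -k/3
O = -161590/15141 (O = -113*(-19*1/103 - 41*(-1/147)) = -113*(-19/103 + 41/147) = -113*1430/15141 = -161590/15141 ≈ -10.672)
D(g) = 58 (D(g) = -19 - 1*(-77) = -19 + 77 = 58)
(n(-21, 0*7 - 4) + O)/(-1032 + D(-174)) = (-(0*7 - 4)/3 - 161590/15141)/(-1032 + 58) = (-(0 - 4)/3 - 161590/15141)/(-974) = (-1/3*(-4) - 161590/15141)*(-1/974) = (4/3 - 161590/15141)*(-1/974) = -47134/5047*(-1/974) = 23567/2457889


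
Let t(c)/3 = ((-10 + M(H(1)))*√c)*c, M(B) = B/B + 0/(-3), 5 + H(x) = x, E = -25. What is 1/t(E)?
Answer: -I/3375 ≈ -0.0002963*I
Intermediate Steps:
H(x) = -5 + x
M(B) = 1 (M(B) = 1 + 0*(-⅓) = 1 + 0 = 1)
t(c) = -27*c^(3/2) (t(c) = 3*(((-10 + 1)*√c)*c) = 3*((-9*√c)*c) = 3*(-9*c^(3/2)) = -27*c^(3/2))
1/t(E) = 1/(-(-3375)*I) = 1/(3375*I) = -I/3375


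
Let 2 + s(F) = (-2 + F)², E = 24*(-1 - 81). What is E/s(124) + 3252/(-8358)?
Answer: -771962/1480759 ≈ -0.52133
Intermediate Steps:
E = -1968 (E = 24*(-82) = -1968)
s(F) = -2 + (-2 + F)²
E/s(124) + 3252/(-8358) = -1968/(-2 + (-2 + 124)²) + 3252/(-8358) = -1968/(-2 + 122²) + 3252*(-1/8358) = -1968/(-2 + 14884) - 542/1393 = -1968/14882 - 542/1393 = -1968*1/14882 - 542/1393 = -984/7441 - 542/1393 = -771962/1480759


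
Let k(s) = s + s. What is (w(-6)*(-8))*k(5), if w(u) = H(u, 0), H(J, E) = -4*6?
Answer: 1920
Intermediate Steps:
k(s) = 2*s
H(J, E) = -24
w(u) = -24
(w(-6)*(-8))*k(5) = (-24*(-8))*(2*5) = 192*10 = 1920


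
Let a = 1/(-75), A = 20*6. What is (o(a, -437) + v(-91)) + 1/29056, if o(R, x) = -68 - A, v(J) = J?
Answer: -8106623/29056 ≈ -279.00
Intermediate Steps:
A = 120
a = -1/75 ≈ -0.013333
o(R, x) = -188 (o(R, x) = -68 - 1*120 = -68 - 120 = -188)
(o(a, -437) + v(-91)) + 1/29056 = (-188 - 91) + 1/29056 = -279 + 1/29056 = -8106623/29056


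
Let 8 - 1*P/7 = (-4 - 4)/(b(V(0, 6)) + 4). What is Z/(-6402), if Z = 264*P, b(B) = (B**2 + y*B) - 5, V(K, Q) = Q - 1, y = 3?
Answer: -8960/3783 ≈ -2.3685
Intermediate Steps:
V(K, Q) = -1 + Q
b(B) = -5 + B**2 + 3*B (b(B) = (B**2 + 3*B) - 5 = -5 + B**2 + 3*B)
P = 2240/39 (P = 56 - 7*(-4 - 4)/((-5 + (-1 + 6)**2 + 3*(-1 + 6)) + 4) = 56 - (-56)/((-5 + 5**2 + 3*5) + 4) = 56 - (-56)/((-5 + 25 + 15) + 4) = 56 - (-56)/(35 + 4) = 56 - (-56)/39 = 56 - 7*(-8/39) = 56 + 56/39 = 2240/39 ≈ 57.436)
Z = 197120/13 (Z = 264*(2240/39) = 197120/13 ≈ 15163.)
Z/(-6402) = (197120/13)/(-6402) = (197120/13)*(-1/6402) = -8960/3783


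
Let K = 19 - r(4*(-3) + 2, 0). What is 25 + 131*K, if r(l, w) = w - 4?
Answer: 3038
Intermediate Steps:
r(l, w) = -4 + w
K = 23 (K = 19 - (-4 + 0) = 19 - 1*(-4) = 19 + 4 = 23)
25 + 131*K = 25 + 131*23 = 25 + 3013 = 3038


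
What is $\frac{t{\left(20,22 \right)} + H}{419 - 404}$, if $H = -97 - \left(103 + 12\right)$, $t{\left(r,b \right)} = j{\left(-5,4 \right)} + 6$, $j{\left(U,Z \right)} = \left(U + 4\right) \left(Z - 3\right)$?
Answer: $- \frac{69}{5} \approx -13.8$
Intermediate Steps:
$j{\left(U,Z \right)} = \left(-3 + Z\right) \left(4 + U\right)$ ($j{\left(U,Z \right)} = \left(4 + U\right) \left(-3 + Z\right) = \left(-3 + Z\right) \left(4 + U\right)$)
$t{\left(r,b \right)} = 5$ ($t{\left(r,b \right)} = \left(-12 - -15 + 4 \cdot 4 - 20\right) + 6 = \left(-12 + 15 + 16 - 20\right) + 6 = -1 + 6 = 5$)
$H = -212$ ($H = -97 - 115 = -212$)
$\frac{t{\left(20,22 \right)} + H}{419 - 404} = \frac{5 - 212}{419 - 404} = - \frac{207}{15} = \left(-207\right) \frac{1}{15} = - \frac{69}{5}$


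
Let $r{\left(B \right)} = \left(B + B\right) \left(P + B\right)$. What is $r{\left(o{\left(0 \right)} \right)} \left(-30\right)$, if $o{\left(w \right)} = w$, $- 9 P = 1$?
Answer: $0$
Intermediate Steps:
$P = - \frac{1}{9}$ ($P = \left(- \frac{1}{9}\right) 1 = - \frac{1}{9} \approx -0.11111$)
$r{\left(B \right)} = 2 B \left(- \frac{1}{9} + B\right)$ ($r{\left(B \right)} = \left(B + B\right) \left(- \frac{1}{9} + B\right) = 2 B \left(- \frac{1}{9} + B\right)$)
$r{\left(o{\left(0 \right)} \right)} \left(-30\right) = \frac{2}{9} \cdot 0 \left(-1 + 9 \cdot 0\right) \left(-30\right) = \frac{2}{9} \cdot 0 \left(-1 + 0\right) \left(-30\right) = \frac{2}{9} \cdot 0 \left(-1\right) \left(-30\right) = 0 \left(-30\right) = 0$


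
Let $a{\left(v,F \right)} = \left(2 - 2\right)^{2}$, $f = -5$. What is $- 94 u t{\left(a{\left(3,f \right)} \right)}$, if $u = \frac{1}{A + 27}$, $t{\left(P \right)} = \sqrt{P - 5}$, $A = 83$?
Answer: $- \frac{47 i \sqrt{5}}{55} \approx - 1.9108 i$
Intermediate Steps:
$a{\left(v,F \right)} = 0$ ($a{\left(v,F \right)} = 0^{2} = 0$)
$t{\left(P \right)} = \sqrt{-5 + P}$
$u = \frac{1}{110}$ ($u = \frac{1}{83 + 27} = \frac{1}{110} \approx 0.0090909$)
$- 94 u t{\left(a{\left(3,f \right)} \right)} = \left(-94\right) \frac{1}{110} \sqrt{-5 + 0} = - \frac{47 \sqrt{-5}}{55} = - \frac{47 i \sqrt{5}}{55}$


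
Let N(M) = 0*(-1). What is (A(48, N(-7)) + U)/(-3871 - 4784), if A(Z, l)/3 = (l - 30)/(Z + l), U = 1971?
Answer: -5251/23080 ≈ -0.22751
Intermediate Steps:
N(M) = 0
A(Z, l) = 3*(-30 + l)/(Z + l) (A(Z, l) = 3*((l - 30)/(Z + l)) = 3*((-30 + l)/(Z + l)) = 3*(-30 + l)/(Z + l))
(A(48, N(-7)) + U)/(-3871 - 4784) = (3*(-30 + 0)/(48 + 0) + 1971)/(-3871 - 4784) = (3*(-30)/48 + 1971)/(-8655) = (3*(1/48)*(-30) + 1971)*(-1/8655) = (-15/8 + 1971)*(-1/8655) = (15753/8)*(-1/8655) = -5251/23080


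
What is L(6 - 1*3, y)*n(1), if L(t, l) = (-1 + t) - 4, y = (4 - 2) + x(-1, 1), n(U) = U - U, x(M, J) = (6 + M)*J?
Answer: 0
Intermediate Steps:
x(M, J) = J*(6 + M)
n(U) = 0
y = 7 (y = (4 - 2) + 1*(6 - 1) = 2 + 1*5 = 2 + 5 = 7)
L(t, l) = -5 + t
L(6 - 1*3, y)*n(1) = (-5 + (6 - 1*3))*0 = (-5 + (6 - 3))*0 = (-5 + 3)*0 = -2*0 = 0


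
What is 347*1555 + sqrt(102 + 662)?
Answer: 539585 + 2*sqrt(191) ≈ 5.3961e+5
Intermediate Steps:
347*1555 + sqrt(102 + 662) = 539585 + sqrt(764) = 539585 + 2*sqrt(191)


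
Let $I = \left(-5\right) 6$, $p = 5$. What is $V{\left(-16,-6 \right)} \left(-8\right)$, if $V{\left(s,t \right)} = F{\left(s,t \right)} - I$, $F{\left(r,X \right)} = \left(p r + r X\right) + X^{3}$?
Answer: $1360$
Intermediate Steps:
$F{\left(r,X \right)} = X^{3} + 5 r + X r$ ($F{\left(r,X \right)} = \left(5 r + r X\right) + X^{3} = \left(5 r + X r\right) + X^{3} = X^{3} + 5 r + X r$)
$I = -30$
$V{\left(s,t \right)} = 30 + t^{3} + 5 s + s t$ ($V{\left(s,t \right)} = \left(t^{3} + 5 s + t s\right) - -30 = \left(t^{3} + 5 s + s t\right) + 30 = 30 + t^{3} + 5 s + s t$)
$V{\left(-16,-6 \right)} \left(-8\right) = \left(30 + \left(-6\right)^{3} + 5 \left(-16\right) - -96\right) \left(-8\right) = \left(30 - 216 - 80 + 96\right) \left(-8\right) = \left(-170\right) \left(-8\right) = 1360$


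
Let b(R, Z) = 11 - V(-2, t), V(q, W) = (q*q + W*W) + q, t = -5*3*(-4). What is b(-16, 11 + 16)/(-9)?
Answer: 399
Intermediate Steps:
t = 60 (t = -15*(-4) = 60)
V(q, W) = q + W² + q² (V(q, W) = (q² + W²) + q = (W² + q²) + q = q + W² + q²)
b(R, Z) = -3591 (b(R, Z) = 11 - (-2 + 60² + (-2)²) = 11 - (-2 + 3600 + 4) = 11 - 1*3602 = 11 - 3602 = -3591)
b(-16, 11 + 16)/(-9) = -3591/(-9) = -3591*(-⅑) = 399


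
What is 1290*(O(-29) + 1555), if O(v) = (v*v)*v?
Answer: -29455860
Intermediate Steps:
O(v) = v**3 (O(v) = v**2*v = v**3)
1290*(O(-29) + 1555) = 1290*((-29)**3 + 1555) = 1290*(-24389 + 1555) = 1290*(-22834) = -29455860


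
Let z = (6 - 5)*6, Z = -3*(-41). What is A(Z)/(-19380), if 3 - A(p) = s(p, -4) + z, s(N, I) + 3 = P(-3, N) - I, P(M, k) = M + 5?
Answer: 1/3230 ≈ 0.00030960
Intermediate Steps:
P(M, k) = 5 + M
Z = 123
s(N, I) = -1 - I (s(N, I) = -3 + ((5 - 3) - I) = -3 + (2 - I) = -1 - I)
z = 6 (z = 1*6 = 6)
A(p) = -6 (A(p) = 3 - ((-1 - 1*(-4)) + 6) = 3 - ((-1 + 4) + 6) = 3 - (3 + 6) = 3 - 1*9 = 3 - 9 = -6)
A(Z)/(-19380) = -6/(-19380) = -6*(-1/19380) = 1/3230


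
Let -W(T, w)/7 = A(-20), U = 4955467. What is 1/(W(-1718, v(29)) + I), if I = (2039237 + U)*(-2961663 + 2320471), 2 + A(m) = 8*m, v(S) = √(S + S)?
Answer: -1/4484948246034 ≈ -2.2297e-13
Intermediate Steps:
v(S) = √2*√S (v(S) = √(2*S) = √2*√S)
A(m) = -2 + 8*m
W(T, w) = 1134 (W(T, w) = -7*(-2 + 8*(-20)) = -7*(-2 - 160) = -7*(-162) = 1134)
I = -4484948247168 (I = (2039237 + 4955467)*(-2961663 + 2320471) = 6994704*(-641192) = -4484948247168)
1/(W(-1718, v(29)) + I) = 1/(1134 - 4484948247168) = 1/(-4484948246034) = -1/4484948246034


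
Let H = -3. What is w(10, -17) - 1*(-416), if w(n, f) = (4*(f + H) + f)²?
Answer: 9825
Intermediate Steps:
w(n, f) = (-12 + 5*f)² (w(n, f) = (4*(f - 3) + f)² = (4*(-3 + f) + f)² = ((-12 + 4*f) + f)² = (-12 + 5*f)²)
w(10, -17) - 1*(-416) = (-12 + 5*(-17))² - 1*(-416) = (-12 - 85)² + 416 = (-97)² + 416 = 9409 + 416 = 9825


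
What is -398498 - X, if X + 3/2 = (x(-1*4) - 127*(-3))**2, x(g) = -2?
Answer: -1084275/2 ≈ -5.4214e+5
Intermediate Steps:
X = 287279/2 (X = -3/2 + (-2 - 127*(-3))**2 = -3/2 + (-2 + 381)**2 = -3/2 + 379**2 = -3/2 + 143641 = 287279/2 ≈ 1.4364e+5)
-398498 - X = -398498 - 1*287279/2 = -398498 - 287279/2 = -1084275/2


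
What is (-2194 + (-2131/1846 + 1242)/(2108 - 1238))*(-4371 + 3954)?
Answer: 489463101781/535340 ≈ 9.1430e+5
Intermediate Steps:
(-2194 + (-2131/1846 + 1242)/(2108 - 1238))*(-4371 + 3954) = (-2194 + (-2131*1/1846 + 1242)/870)*(-417) = (-2194 + (-2131/1846 + 1242)*(1/870))*(-417) = (-2194 + (2290601/1846)*(1/870))*(-417) = (-2194 + 2290601/1606020)*(-417) = -3521317279/1606020*(-417) = 489463101781/535340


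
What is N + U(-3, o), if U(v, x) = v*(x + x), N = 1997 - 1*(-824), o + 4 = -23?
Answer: 2983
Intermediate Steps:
o = -27 (o = -4 - 23 = -27)
N = 2821 (N = 1997 + 824 = 2821)
U(v, x) = 2*v*x (U(v, x) = v*(2*x) = 2*v*x)
N + U(-3, o) = 2821 + 2*(-3)*(-27) = 2821 + 162 = 2983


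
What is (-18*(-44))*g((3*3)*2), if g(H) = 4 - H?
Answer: -11088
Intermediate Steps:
(-18*(-44))*g((3*3)*2) = (-18*(-44))*(4 - 3*3*2) = 792*(4 - 9*2) = 792*(4 - 1*18) = 792*(4 - 18) = 792*(-14) = -11088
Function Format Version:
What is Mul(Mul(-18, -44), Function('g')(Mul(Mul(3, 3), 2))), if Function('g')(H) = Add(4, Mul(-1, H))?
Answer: -11088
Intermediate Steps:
Mul(Mul(-18, -44), Function('g')(Mul(Mul(3, 3), 2))) = Mul(Mul(-18, -44), Add(4, Mul(-1, Mul(Mul(3, 3), 2)))) = Mul(792, Add(4, Mul(-1, Mul(9, 2)))) = Mul(792, Add(4, Mul(-1, 18))) = Mul(792, Add(4, -18)) = Mul(792, -14) = -11088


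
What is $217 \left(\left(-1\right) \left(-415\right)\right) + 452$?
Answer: $90507$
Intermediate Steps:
$217 \left(\left(-1\right) \left(-415\right)\right) + 452 = 217 \cdot 415 + 452 = 90055 + 452 = 90507$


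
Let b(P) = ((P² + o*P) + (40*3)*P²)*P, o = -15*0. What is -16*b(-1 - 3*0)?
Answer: 1936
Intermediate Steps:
o = 0
b(P) = 121*P³ (b(P) = ((P² + 0*P) + (40*3)*P²)*P = ((P² + 0) + 120*P²)*P = (P² + 120*P²)*P = (121*P²)*P = 121*P³)
-16*b(-1 - 3*0) = -1936*(-1 - 3*0)³ = -1936*(-1 + 0)³ = -1936*(-1)³ = -1936*(-1) = -16*(-121) = 1936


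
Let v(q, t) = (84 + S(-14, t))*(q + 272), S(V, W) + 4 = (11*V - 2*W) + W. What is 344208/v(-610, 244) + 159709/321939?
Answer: 10665011789/2883607623 ≈ 3.6985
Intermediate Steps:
S(V, W) = -4 - W + 11*V (S(V, W) = -4 + ((11*V - 2*W) + W) = -4 + ((-2*W + 11*V) + W) = -4 + (-W + 11*V) = -4 - W + 11*V)
v(q, t) = (-74 - t)*(272 + q) (v(q, t) = (84 + (-4 - t + 11*(-14)))*(q + 272) = (84 + (-4 - t - 154))*(272 + q) = (84 + (-158 - t))*(272 + q) = (-74 - t)*(272 + q))
344208/v(-610, 244) + 159709/321939 = 344208/(-20128 - 272*244 + 84*(-610) - 1*(-610)*(158 + 244)) + 159709/321939 = 344208/(-20128 - 66368 - 51240 - 1*(-610)*402) + 159709*(1/321939) = 344208/(-20128 - 66368 - 51240 + 245220) + 159709/321939 = 344208/107484 + 159709/321939 = 344208*(1/107484) + 159709/321939 = 28684/8957 + 159709/321939 = 10665011789/2883607623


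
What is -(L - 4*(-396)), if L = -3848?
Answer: 2264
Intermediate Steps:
-(L - 4*(-396)) = -(-3848 - 4*(-396)) = -(-3848 + 1584) = -1*(-2264) = 2264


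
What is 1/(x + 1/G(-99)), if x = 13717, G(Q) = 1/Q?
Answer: 1/13618 ≈ 7.3432e-5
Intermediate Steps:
1/(x + 1/G(-99)) = 1/(13717 + 1/(1/(-99))) = 1/(13717 + 1/(-1/99)) = 1/(13717 - 99) = 1/13618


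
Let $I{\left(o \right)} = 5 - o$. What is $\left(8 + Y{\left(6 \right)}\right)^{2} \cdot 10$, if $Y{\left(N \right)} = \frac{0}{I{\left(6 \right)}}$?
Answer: $640$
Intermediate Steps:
$Y{\left(N \right)} = 0$ ($Y{\left(N \right)} = \frac{0}{5 - 6} = \frac{0}{-1} = 0 \left(-1\right) = 0$)
$\left(8 + Y{\left(6 \right)}\right)^{2} \cdot 10 = \left(8 + 0\right)^{2} \cdot 10 = 8^{2} \cdot 10 = 64 \cdot 10 = 640$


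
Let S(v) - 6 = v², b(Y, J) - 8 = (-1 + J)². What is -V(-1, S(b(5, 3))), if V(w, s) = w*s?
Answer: 150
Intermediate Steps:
b(Y, J) = 8 + (-1 + J)²
S(v) = 6 + v²
V(w, s) = s*w
-V(-1, S(b(5, 3))) = -(6 + (8 + (-1 + 3)²)²)*(-1) = -(6 + (8 + 2²)²)*(-1) = -(6 + (8 + 4)²)*(-1) = -(6 + 12²)*(-1) = -(6 + 144)*(-1) = -150*(-1) = -1*(-150) = 150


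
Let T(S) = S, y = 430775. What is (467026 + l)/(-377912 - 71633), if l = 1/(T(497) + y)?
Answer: -201415237073/193876171240 ≈ -1.0389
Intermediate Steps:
l = 1/431272 (l = 1/(497 + 430775) = 1/431272 ≈ 2.3187e-6)
(467026 + l)/(-377912 - 71633) = (467026 + 1/431272)/(-377912 - 71633) = (201415237073/431272)/(-449545) = (201415237073/431272)*(-1/449545) = -201415237073/193876171240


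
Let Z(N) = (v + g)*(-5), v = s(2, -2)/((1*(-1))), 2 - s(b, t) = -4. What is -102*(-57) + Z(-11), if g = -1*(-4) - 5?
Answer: 5849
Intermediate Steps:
s(b, t) = 6 (s(b, t) = 2 - 1*(-4) = 2 + 4 = 6)
v = -6 (v = 6/((1*(-1))) = 6/(-1) = 6*(-1) = -6)
g = -1 (g = 4 - 5 = -1)
Z(N) = 35 (Z(N) = (-6 - 1)*(-5) = -7*(-5) = 35)
-102*(-57) + Z(-11) = -102*(-57) + 35 = 5814 + 35 = 5849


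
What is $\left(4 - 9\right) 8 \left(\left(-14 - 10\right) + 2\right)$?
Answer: $880$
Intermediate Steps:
$\left(4 - 9\right) 8 \left(\left(-14 - 10\right) + 2\right) = \left(-5\right) 8 \left(-24 + 2\right) = \left(-40\right) \left(-22\right) = 880$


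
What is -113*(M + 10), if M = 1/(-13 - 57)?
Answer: -78987/70 ≈ -1128.4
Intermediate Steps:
M = -1/70 (M = 1/(-70) = -1/70 ≈ -0.014286)
-113*(M + 10) = -113*(-1/70 + 10) = -113*699/70 = -78987/70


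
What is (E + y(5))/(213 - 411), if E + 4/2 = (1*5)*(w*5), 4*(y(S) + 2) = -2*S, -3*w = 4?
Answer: 239/1188 ≈ 0.20118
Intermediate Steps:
w = -4/3 (w = -⅓*4 = -4/3 ≈ -1.3333)
y(S) = -2 - S/2 (y(S) = -2 + (-2*S)/4 = -2 - S/2)
E = -106/3 (E = -2 + (1*5)*(-4/3*5) = -2 + 5*(-20/3) = -2 - 100/3 = -106/3 ≈ -35.333)
(E + y(5))/(213 - 411) = (-106/3 + (-2 - ½*5))/(213 - 411) = (-106/3 + (-2 - 5/2))/(-198) = (-106/3 - 9/2)*(-1/198) = -239/6*(-1/198) = 239/1188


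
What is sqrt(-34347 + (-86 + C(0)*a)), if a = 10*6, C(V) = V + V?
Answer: I*sqrt(34433) ≈ 185.56*I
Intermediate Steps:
C(V) = 2*V
a = 60
sqrt(-34347 + (-86 + C(0)*a)) = sqrt(-34347 + (-86 + (2*0)*60)) = sqrt(-34347 + (-86 + 0*60)) = sqrt(-34347 + (-86 + 0)) = sqrt(-34347 - 86) = sqrt(-34433) = I*sqrt(34433)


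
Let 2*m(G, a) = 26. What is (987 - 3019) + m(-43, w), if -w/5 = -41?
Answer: -2019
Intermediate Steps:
w = 205 (w = -5*(-41) = 205)
m(G, a) = 13 (m(G, a) = (½)*26 = 13)
(987 - 3019) + m(-43, w) = (987 - 3019) + 13 = -2032 + 13 = -2019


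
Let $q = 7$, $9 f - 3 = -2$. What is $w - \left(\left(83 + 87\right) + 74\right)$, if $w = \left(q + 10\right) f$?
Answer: $- \frac{2179}{9} \approx -242.11$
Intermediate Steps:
$f = \frac{1}{9}$ ($f = \frac{1}{3} + \frac{1}{9} \left(-2\right) = \frac{1}{3} - \frac{2}{9} = \frac{1}{9} \approx 0.11111$)
$w = \frac{17}{9}$ ($w = \left(7 + 10\right) \frac{1}{9} = 17 \cdot \frac{1}{9} = \frac{17}{9} \approx 1.8889$)
$w - \left(\left(83 + 87\right) + 74\right) = \frac{17}{9} - \left(\left(83 + 87\right) + 74\right) = \frac{17}{9} - \left(170 + 74\right) = \frac{17}{9} - 244 = - \frac{2179}{9}$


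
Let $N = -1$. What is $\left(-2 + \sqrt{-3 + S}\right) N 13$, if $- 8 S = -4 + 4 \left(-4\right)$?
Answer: $26 - \frac{13 i \sqrt{2}}{2} \approx 26.0 - 9.1924 i$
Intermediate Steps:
$S = \frac{5}{2}$ ($S = - \frac{-4 + 4 \left(-4\right)}{8} = - \frac{-4 - 16}{8} = \left(- \frac{1}{8}\right) \left(-20\right) = \frac{5}{2} \approx 2.5$)
$\left(-2 + \sqrt{-3 + S}\right) N 13 = \left(-2 + \sqrt{-3 + \frac{5}{2}}\right) \left(-1\right) 13 = \left(-2 + \sqrt{- \frac{1}{2}}\right) \left(-1\right) 13 = \left(-2 + \frac{i \sqrt{2}}{2}\right) \left(-1\right) 13 = \left(2 - \frac{i \sqrt{2}}{2}\right) 13 = 26 - \frac{13 i \sqrt{2}}{2}$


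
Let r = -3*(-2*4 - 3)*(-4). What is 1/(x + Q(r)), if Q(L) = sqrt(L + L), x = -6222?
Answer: -1037/6452258 - I*sqrt(66)/19356774 ≈ -0.00016072 - 4.197e-7*I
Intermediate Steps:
r = -132 (r = -3*(-8 - 3)*(-4) = -3*(-11)*(-4) = 33*(-4) = -132)
Q(L) = sqrt(2)*sqrt(L) (Q(L) = sqrt(2*L) = sqrt(2)*sqrt(L))
1/(x + Q(r)) = 1/(-6222 + sqrt(2)*sqrt(-132)) = 1/(-6222 + sqrt(2)*(2*I*sqrt(33))) = 1/(-6222 + 2*I*sqrt(66))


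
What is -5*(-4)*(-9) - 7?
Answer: -187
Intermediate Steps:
-5*(-4)*(-9) - 7 = 20*(-9) - 7 = -180 - 7 = -187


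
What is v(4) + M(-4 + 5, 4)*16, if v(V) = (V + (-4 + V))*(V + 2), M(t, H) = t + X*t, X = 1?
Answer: 56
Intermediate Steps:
M(t, H) = 2*t (M(t, H) = t + 1*t = t + t = 2*t)
v(V) = (-4 + 2*V)*(2 + V)
v(4) + M(-4 + 5, 4)*16 = (-8 + 2*4²) + (2*(-4 + 5))*16 = (-8 + 2*16) + (2*1)*16 = (-8 + 32) + 2*16 = 24 + 32 = 56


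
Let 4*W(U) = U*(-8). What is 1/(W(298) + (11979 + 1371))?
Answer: 1/12754 ≈ 7.8407e-5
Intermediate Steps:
W(U) = -2*U (W(U) = (U*(-8))/4 = (-8*U)/4 = -2*U)
1/(W(298) + (11979 + 1371)) = 1/(-2*298 + (11979 + 1371)) = 1/(-596 + 13350) = 1/12754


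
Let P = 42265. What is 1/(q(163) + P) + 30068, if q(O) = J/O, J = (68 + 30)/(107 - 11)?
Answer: 9942928613636/330681409 ≈ 30068.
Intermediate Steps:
J = 49/48 (J = 98/96 = 98*(1/96) = 49/48 ≈ 1.0208)
q(O) = 49/(48*O)
1/(q(163) + P) + 30068 = 1/((49/48)/163 + 42265) + 30068 = 1/((49/48)*(1/163) + 42265) + 30068 = 1/(49/7824 + 42265) + 30068 = 1/(330681409/7824) + 30068 = 7824/330681409 + 30068 = 9942928613636/330681409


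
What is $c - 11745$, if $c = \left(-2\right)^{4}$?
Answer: $-11729$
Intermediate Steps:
$c = 16$
$c - 11745 = 16 - 11745 = -11729$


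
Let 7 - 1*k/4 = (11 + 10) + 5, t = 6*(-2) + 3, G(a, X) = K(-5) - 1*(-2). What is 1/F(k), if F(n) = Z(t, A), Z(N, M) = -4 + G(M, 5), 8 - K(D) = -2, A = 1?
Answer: ⅛ ≈ 0.12500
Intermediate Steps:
K(D) = 10 (K(D) = 8 - 1*(-2) = 8 + 2 = 10)
G(a, X) = 12 (G(a, X) = 10 - 1*(-2) = 10 + 2 = 12)
t = -9 (t = -12 + 3 = -9)
k = -76 (k = 28 - 4*((11 + 10) + 5) = 28 - 4*(21 + 5) = 28 - 4*26 = 28 - 104 = -76)
Z(N, M) = 8 (Z(N, M) = -4 + 12 = 8)
F(n) = 8
1/F(k) = 1/8 = ⅛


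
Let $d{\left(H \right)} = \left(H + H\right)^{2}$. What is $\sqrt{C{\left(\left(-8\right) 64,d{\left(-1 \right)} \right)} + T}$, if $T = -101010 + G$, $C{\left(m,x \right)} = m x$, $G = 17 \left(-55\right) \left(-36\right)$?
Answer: $i \sqrt{69398} \approx 263.44 i$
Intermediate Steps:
$d{\left(H \right)} = 4 H^{2}$ ($d{\left(H \right)} = \left(2 H\right)^{2} = 4 H^{2}$)
$G = 33660$ ($G = \left(-935\right) \left(-36\right) = 33660$)
$T = -67350$ ($T = -101010 + 33660 = -67350$)
$\sqrt{C{\left(\left(-8\right) 64,d{\left(-1 \right)} \right)} + T} = \sqrt{\left(-8\right) 64 \cdot 4 \left(-1\right)^{2} - 67350} = \sqrt{- 512 \cdot 4 \cdot 1 - 67350} = \sqrt{\left(-512\right) 4 - 67350} = \sqrt{-2048 - 67350} = \sqrt{-69398} = i \sqrt{69398}$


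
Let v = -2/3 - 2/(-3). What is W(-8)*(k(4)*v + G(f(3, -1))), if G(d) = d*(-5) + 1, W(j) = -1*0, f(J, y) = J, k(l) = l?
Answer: 0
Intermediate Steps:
v = 0 (v = -2*⅓ - 2*(-⅓) = -⅔ + ⅔ = 0)
W(j) = 0
G(d) = 1 - 5*d (G(d) = -5*d + 1 = 1 - 5*d)
W(-8)*(k(4)*v + G(f(3, -1))) = 0*(4*0 + (1 - 5*3)) = 0*(0 + (1 - 15)) = 0*(0 - 14) = 0*(-14) = 0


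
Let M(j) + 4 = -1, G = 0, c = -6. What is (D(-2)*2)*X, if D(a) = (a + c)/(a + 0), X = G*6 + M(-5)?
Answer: -40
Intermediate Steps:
M(j) = -5 (M(j) = -4 - 1 = -5)
X = -5 (X = 0*6 - 5 = 0 - 5 = -5)
D(a) = (-6 + a)/a (D(a) = (a - 6)/(a + 0) = (-6 + a)/a)
(D(-2)*2)*X = (((-6 - 2)/(-2))*2)*(-5) = (-½*(-8)*2)*(-5) = (4*2)*(-5) = 8*(-5) = -40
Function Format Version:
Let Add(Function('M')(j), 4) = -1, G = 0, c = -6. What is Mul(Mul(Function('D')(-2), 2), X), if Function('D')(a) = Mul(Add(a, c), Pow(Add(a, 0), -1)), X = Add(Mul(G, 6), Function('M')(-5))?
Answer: -40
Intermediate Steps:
Function('M')(j) = -5 (Function('M')(j) = Add(-4, -1) = -5)
X = -5 (X = Add(Mul(0, 6), -5) = Add(0, -5) = -5)
Function('D')(a) = Mul(Pow(a, -1), Add(-6, a)) (Function('D')(a) = Mul(Add(a, -6), Pow(Add(a, 0), -1)) = Mul(Add(-6, a), Pow(a, -1)) = Mul(Pow(a, -1), Add(-6, a)))
Mul(Mul(Function('D')(-2), 2), X) = Mul(Mul(Mul(Pow(-2, -1), Add(-6, -2)), 2), -5) = Mul(Mul(Mul(Rational(-1, 2), -8), 2), -5) = Mul(Mul(4, 2), -5) = Mul(8, -5) = -40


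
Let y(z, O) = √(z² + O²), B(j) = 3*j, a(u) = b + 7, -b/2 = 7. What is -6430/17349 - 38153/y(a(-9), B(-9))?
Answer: -6430/17349 - 38153*√778/778 ≈ -1368.2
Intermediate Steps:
b = -14 (b = -2*7 = -14)
a(u) = -7 (a(u) = -14 + 7 = -7)
y(z, O) = √(O² + z²)
-6430/17349 - 38153/y(a(-9), B(-9)) = -6430/17349 - 38153/√((3*(-9))² + (-7)²) = -6430*1/17349 - 38153/√((-27)² + 49) = -6430/17349 - 38153/√(729 + 49) = -6430/17349 - 38153*√778/778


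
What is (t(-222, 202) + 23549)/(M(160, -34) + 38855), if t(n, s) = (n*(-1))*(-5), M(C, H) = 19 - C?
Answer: 22439/38714 ≈ 0.57961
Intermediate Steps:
t(n, s) = 5*n (t(n, s) = -n*(-5) = 5*n)
(t(-222, 202) + 23549)/(M(160, -34) + 38855) = (5*(-222) + 23549)/((19 - 1*160) + 38855) = (-1110 + 23549)/((19 - 160) + 38855) = 22439/(-141 + 38855) = 22439/38714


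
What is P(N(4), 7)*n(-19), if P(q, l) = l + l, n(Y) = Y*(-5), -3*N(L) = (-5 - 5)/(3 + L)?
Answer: 1330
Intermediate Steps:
N(L) = 10/(3*(3 + L)) (N(L) = -(-5 - 5)/(3*(3 + L)) = -(-10)/(3*(3 + L)) = 10/(3*(3 + L)))
n(Y) = -5*Y
P(q, l) = 2*l
P(N(4), 7)*n(-19) = (2*7)*(-5*(-19)) = 14*95 = 1330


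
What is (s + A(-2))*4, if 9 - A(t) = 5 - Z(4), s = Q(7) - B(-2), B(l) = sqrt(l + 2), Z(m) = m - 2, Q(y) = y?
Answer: 52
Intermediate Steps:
Z(m) = -2 + m
B(l) = sqrt(2 + l)
s = 7 (s = 7 - sqrt(2 - 2) = 7 - sqrt(0) = 7 - 1*0 = 7 + 0 = 7)
A(t) = 6 (A(t) = 9 - (5 - (-2 + 4)) = 9 - (5 - 1*2) = 9 - (5 - 2) = 9 - 1*3 = 9 - 3 = 6)
(s + A(-2))*4 = (7 + 6)*4 = 13*4 = 52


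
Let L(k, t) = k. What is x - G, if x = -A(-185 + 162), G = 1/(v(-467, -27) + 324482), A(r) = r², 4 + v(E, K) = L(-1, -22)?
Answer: -171648334/324477 ≈ -529.00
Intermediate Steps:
v(E, K) = -5 (v(E, K) = -4 - 1 = -5)
G = 1/324477 (G = 1/(-5 + 324482) = 1/324477 ≈ 3.0819e-6)
x = -529 (x = -(-185 + 162)² = -1*(-23)² = -1*529 = -529)
x - G = -529 - 1*1/324477 = -529 - 1/324477 = -171648334/324477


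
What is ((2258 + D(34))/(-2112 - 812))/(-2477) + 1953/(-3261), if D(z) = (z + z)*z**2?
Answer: -2313563803/3936433538 ≈ -0.58773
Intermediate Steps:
D(z) = 2*z**3 (D(z) = (2*z)*z**2 = 2*z**3)
((2258 + D(34))/(-2112 - 812))/(-2477) + 1953/(-3261) = ((2258 + 2*34**3)/(-2112 - 812))/(-2477) + 1953/(-3261) = ((2258 + 2*39304)/(-2924))*(-1/2477) + 1953*(-1/3261) = ((2258 + 78608)*(-1/2924))*(-1/2477) - 651/1087 = (80866*(-1/2924))*(-1/2477) - 651/1087 = -40433/1462*(-1/2477) - 651/1087 = 40433/3621374 - 651/1087 = -2313563803/3936433538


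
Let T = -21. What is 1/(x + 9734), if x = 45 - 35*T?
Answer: 1/10514 ≈ 9.5111e-5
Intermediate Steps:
x = 780 (x = 45 - 35*(-21) = 45 + 735 = 780)
1/(x + 9734) = 1/(780 + 9734) = 1/10514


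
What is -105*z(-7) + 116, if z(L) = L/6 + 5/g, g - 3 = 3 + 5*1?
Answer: 4197/22 ≈ 190.77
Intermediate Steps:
g = 11 (g = 3 + (3 + 5*1) = 3 + (3 + 5) = 3 + 8 = 11)
z(L) = 5/11 + L/6 (z(L) = L/6 + 5/11 = 5/11 + L/6)
-105*z(-7) + 116 = -105*(5/11 + (⅙)*(-7)) + 116 = -105*(5/11 - 7/6) + 116 = -105*(-47/66) + 116 = 1645/22 + 116 = 4197/22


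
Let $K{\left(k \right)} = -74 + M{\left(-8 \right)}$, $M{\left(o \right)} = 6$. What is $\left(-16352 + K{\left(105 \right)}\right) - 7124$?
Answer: $-23544$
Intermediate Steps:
$K{\left(k \right)} = -68$ ($K{\left(k \right)} = -74 + 6 = -68$)
$\left(-16352 + K{\left(105 \right)}\right) - 7124 = \left(-16352 - 68\right) - 7124 = -16420 - 7124 = -23544$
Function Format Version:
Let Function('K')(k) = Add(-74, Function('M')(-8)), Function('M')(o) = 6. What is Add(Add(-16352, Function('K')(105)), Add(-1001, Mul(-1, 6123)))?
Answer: -23544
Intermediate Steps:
Function('K')(k) = -68 (Function('K')(k) = Add(-74, 6) = -68)
Add(Add(-16352, Function('K')(105)), Add(-1001, Mul(-1, 6123))) = Add(Add(-16352, -68), Add(-1001, Mul(-1, 6123))) = Add(-16420, Add(-1001, -6123)) = Add(-16420, -7124) = -23544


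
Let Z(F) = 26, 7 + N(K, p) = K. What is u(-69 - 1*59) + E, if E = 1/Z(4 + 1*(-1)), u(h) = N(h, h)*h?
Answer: 449281/26 ≈ 17280.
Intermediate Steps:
N(K, p) = -7 + K
u(h) = h*(-7 + h) (u(h) = (-7 + h)*h = h*(-7 + h))
E = 1/26 ≈ 0.038462
u(-69 - 1*59) + E = (-69 - 1*59)*(-7 + (-69 - 1*59)) + 1/26 = (-69 - 59)*(-7 + (-69 - 59)) + 1/26 = -128*(-7 - 128) + 1/26 = -128*(-135) + 1/26 = 17280 + 1/26 = 449281/26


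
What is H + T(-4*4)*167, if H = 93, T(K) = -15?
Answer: -2412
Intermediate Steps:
H + T(-4*4)*167 = 93 - 15*167 = 93 - 2505 = -2412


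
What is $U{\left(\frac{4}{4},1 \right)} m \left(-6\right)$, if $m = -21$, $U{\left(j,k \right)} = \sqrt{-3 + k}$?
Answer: $126 i \sqrt{2} \approx 178.19 i$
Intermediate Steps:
$U{\left(\frac{4}{4},1 \right)} m \left(-6\right) = \sqrt{-3 + 1} \left(-21\right) \left(-6\right) = \sqrt{-2} \left(-21\right) \left(-6\right) = i \sqrt{2} \left(-21\right) \left(-6\right) = - 21 i \sqrt{2} \left(-6\right) = 126 i \sqrt{2}$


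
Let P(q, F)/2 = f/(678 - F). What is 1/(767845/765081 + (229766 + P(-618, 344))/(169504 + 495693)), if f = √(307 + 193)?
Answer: 9744683569383689406414132003/13145803692644260894552501069 - 650251835444457753390*√5/13145803692644260894552501069 ≈ 0.74128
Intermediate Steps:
f = 10*√5 (f = √500 = 10*√5 ≈ 22.361)
P(q, F) = 20*√5/(678 - F) (P(q, F) = 2*((10*√5)/(678 - F)) = 2*(10*√5/(678 - F)) = 20*√5/(678 - F))
1/(767845/765081 + (229766 + P(-618, 344))/(169504 + 495693)) = 1/(767845/765081 + (229766 - 20*√5/(-678 + 344))/(169504 + 495693)) = 1/(767845*(1/765081) + (229766 - 20*√5/(-334))/665197) = 1/(767845/765081 + (229766 - 20*√5*(-1/334))*(1/665197)) = 1/(767845/765081 + (229766 + 10*√5/167)*(1/665197)) = 1/(767845/765081 + (229766/665197 + 10*√5/111087899)) = 1/(686557791511/508929585957 + 10*√5/111087899)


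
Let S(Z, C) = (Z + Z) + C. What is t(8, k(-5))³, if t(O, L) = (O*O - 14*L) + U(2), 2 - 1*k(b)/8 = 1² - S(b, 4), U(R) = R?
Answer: 245314376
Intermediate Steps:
S(Z, C) = C + 2*Z (S(Z, C) = 2*Z + C = C + 2*Z)
k(b) = 40 + 16*b (k(b) = 16 - 8*(1² - (4 + 2*b)) = 16 - 8*(1 + (-4 - 2*b)) = 16 - 8*(-3 - 2*b) = 16 + (24 + 16*b) = 40 + 16*b)
t(O, L) = 2 + O² - 14*L (t(O, L) = (O*O - 14*L) + 2 = (O² - 14*L) + 2 = 2 + O² - 14*L)
t(8, k(-5))³ = (2 + 8² - 14*(40 + 16*(-5)))³ = (2 + 64 - 14*(40 - 80))³ = (2 + 64 - 14*(-40))³ = (2 + 64 + 560)³ = 626³ = 245314376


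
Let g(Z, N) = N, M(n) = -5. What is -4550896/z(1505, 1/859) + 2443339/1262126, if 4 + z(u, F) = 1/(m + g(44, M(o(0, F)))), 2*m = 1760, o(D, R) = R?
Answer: 5025837193527161/4416178874 ≈ 1.1381e+6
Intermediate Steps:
m = 880 (m = (½)*1760 = 880)
z(u, F) = -3499/875 (z(u, F) = -4 + 1/(880 - 5) = -4 + 1/875 = -3499/875)
-4550896/z(1505, 1/859) + 2443339/1262126 = -4550896/(-3499/875) + 2443339/1262126 = -4550896*(-875/3499) + 2443339*(1/1262126) = 3982034000/3499 + 2443339/1262126 = 5025837193527161/4416178874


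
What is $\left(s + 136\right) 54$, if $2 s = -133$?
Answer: $3753$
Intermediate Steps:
$s = - \frac{133}{2}$ ($s = \frac{1}{2} \left(-133\right) = - \frac{133}{2} \approx -66.5$)
$\left(s + 136\right) 54 = \left(- \frac{133}{2} + 136\right) 54 = \frac{139}{2} \cdot 54 = 3753$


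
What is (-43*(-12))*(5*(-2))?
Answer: -5160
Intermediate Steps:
(-43*(-12))*(5*(-2)) = 516*(-10) = -5160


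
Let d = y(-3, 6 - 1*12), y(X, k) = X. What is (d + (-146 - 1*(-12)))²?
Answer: 18769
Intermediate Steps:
d = -3
(d + (-146 - 1*(-12)))² = (-3 + (-146 - 1*(-12)))² = (-3 + (-146 + 12))² = (-3 - 134)² = (-137)² = 18769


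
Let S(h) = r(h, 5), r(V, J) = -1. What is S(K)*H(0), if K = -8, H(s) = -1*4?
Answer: 4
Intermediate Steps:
H(s) = -4
S(h) = -1
S(K)*H(0) = -1*(-4) = 4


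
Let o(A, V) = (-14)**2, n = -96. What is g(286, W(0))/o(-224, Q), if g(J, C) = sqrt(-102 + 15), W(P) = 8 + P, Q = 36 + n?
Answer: I*sqrt(87)/196 ≈ 0.047589*I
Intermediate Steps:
Q = -60 (Q = 36 - 96 = -60)
o(A, V) = 196
g(J, C) = I*sqrt(87) (g(J, C) = sqrt(-87) = I*sqrt(87))
g(286, W(0))/o(-224, Q) = (I*sqrt(87))/196 = (I*sqrt(87))*(1/196) = I*sqrt(87)/196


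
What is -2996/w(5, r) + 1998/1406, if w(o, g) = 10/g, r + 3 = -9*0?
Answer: 85521/95 ≈ 900.22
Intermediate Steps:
r = -3 (r = -3 - 9*0 = -3 + 0 = -3)
-2996/w(5, r) + 1998/1406 = -2996/(10/(-3)) + 1998/1406 = -2996/(10*(-⅓)) + 1998*(1/1406) = -2996/(-10/3) + 27/19 = -2996*(-3/10) + 27/19 = 4494/5 + 27/19 = 85521/95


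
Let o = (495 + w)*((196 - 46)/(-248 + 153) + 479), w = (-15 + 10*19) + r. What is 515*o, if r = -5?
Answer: 163504775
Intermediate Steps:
w = 170 (w = (-15 + 10*19) - 5 = (-15 + 190) - 5 = 175 - 5 = 170)
o = 317485 (o = (495 + 170)*((196 - 46)/(-248 + 153) + 479) = 665*(150/(-95) + 479) = 665*(150*(-1/95) + 479) = 665*(-30/19 + 479) = 665*(9071/19) = 317485)
515*o = 515*317485 = 163504775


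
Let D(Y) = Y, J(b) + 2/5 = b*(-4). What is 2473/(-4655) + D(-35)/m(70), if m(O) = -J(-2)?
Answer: 37929/9310 ≈ 4.0740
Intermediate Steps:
J(b) = -⅖ - 4*b (J(b) = -⅖ + b*(-4) = -⅖ - 4*b)
m(O) = -38/5 (m(O) = -(-⅖ - 4*(-2)) = -(-⅖ + 8) = -1*38/5 = -38/5)
2473/(-4655) + D(-35)/m(70) = 2473/(-4655) - 35/(-38/5) = 2473*(-1/4655) - 35*(-5/38) = -2473/4655 + 175/38 = 37929/9310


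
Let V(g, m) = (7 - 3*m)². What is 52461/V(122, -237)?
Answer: 52461/515524 ≈ 0.10176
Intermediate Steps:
52461/V(122, -237) = 52461/((-7 + 3*(-237))²) = 52461/((-7 - 711)²) = 52461/((-718)²) = 52461/515524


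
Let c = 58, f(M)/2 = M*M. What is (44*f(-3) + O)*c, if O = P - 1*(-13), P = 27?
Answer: 48256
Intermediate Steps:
f(M) = 2*M² (f(M) = 2*(M*M) = 2*M²)
O = 40 (O = 27 - 1*(-13) = 27 + 13 = 40)
(44*f(-3) + O)*c = (44*(2*(-3)²) + 40)*58 = (44*(2*9) + 40)*58 = (44*18 + 40)*58 = (792 + 40)*58 = 832*58 = 48256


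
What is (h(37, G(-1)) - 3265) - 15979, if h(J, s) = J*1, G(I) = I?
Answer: -19207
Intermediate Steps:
h(J, s) = J
(h(37, G(-1)) - 3265) - 15979 = (37 - 3265) - 15979 = -3228 - 15979 = -19207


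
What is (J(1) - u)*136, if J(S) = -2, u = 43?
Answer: -6120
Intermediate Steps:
(J(1) - u)*136 = (-2 - 1*43)*136 = (-2 - 43)*136 = -45*136 = -6120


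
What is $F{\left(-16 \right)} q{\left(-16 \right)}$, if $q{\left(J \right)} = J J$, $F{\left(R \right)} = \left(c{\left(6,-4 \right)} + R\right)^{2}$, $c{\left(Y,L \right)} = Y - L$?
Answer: $9216$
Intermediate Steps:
$F{\left(R \right)} = \left(10 + R\right)^{2}$ ($F{\left(R \right)} = \left(\left(6 - -4\right) + R\right)^{2} = \left(\left(6 + 4\right) + R\right)^{2} = \left(10 + R\right)^{2}$)
$q{\left(J \right)} = J^{2}$
$F{\left(-16 \right)} q{\left(-16 \right)} = \left(10 - 16\right)^{2} \left(-16\right)^{2} = \left(-6\right)^{2} \cdot 256 = 36 \cdot 256 = 9216$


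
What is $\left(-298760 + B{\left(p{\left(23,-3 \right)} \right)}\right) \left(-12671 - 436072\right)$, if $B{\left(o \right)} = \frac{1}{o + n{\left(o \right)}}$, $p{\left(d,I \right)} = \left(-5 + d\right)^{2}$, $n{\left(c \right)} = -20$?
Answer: $\frac{40756202989977}{304} \approx 1.3407 \cdot 10^{11}$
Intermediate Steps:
$B{\left(o \right)} = \frac{1}{-20 + o}$ ($B{\left(o \right)} = \frac{1}{o - 20} = \frac{1}{-20 + o}$)
$\left(-298760 + B{\left(p{\left(23,-3 \right)} \right)}\right) \left(-12671 - 436072\right) = \left(-298760 + \frac{1}{-20 + \left(-5 + 23\right)^{2}}\right) \left(-12671 - 436072\right) = \left(-298760 + \frac{1}{-20 + 18^{2}}\right) \left(-448743\right) = \left(-298760 + \frac{1}{-20 + 324}\right) \left(-448743\right) = \left(-298760 + \frac{1}{304}\right) \left(-448743\right) = \left(- \frac{90823039}{304}\right) \left(-448743\right) = \frac{40756202989977}{304}$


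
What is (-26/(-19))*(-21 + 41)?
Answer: 520/19 ≈ 27.368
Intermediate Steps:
(-26/(-19))*(-21 + 41) = -26*(-1/19)*20 = (26/19)*20 = 520/19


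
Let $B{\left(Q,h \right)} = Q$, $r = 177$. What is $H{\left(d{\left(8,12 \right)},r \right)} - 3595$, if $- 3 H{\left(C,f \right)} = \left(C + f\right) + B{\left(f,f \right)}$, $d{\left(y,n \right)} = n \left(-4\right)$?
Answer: $-3697$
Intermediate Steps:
$d{\left(y,n \right)} = - 4 n$
$H{\left(C,f \right)} = - \frac{2 f}{3} - \frac{C}{3}$ ($H{\left(C,f \right)} = - \frac{\left(C + f\right) + f}{3} = - \frac{C + 2 f}{3} = - \frac{2 f}{3} - \frac{C}{3}$)
$H{\left(d{\left(8,12 \right)},r \right)} - 3595 = \left(\left(- \frac{2}{3}\right) 177 - \frac{\left(-4\right) 12}{3}\right) - 3595 = \left(-118 - -16\right) - 3595 = \left(-118 + 16\right) - 3595 = -102 - 3595 = -3697$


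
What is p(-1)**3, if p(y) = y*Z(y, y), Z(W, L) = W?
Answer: 1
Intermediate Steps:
p(y) = y**2 (p(y) = y*y = y**2)
p(-1)**3 = ((-1)**2)**3 = 1**3 = 1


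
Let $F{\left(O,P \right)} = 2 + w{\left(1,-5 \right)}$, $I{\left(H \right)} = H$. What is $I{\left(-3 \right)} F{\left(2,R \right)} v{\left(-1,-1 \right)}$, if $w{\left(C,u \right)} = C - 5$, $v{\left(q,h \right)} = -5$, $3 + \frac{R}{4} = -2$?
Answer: $-30$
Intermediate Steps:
$R = -20$ ($R = -12 + 4 \left(-2\right) = -12 - 8 = -20$)
$w{\left(C,u \right)} = -5 + C$
$F{\left(O,P \right)} = -2$ ($F{\left(O,P \right)} = 2 + \left(-5 + 1\right) = 2 - 4 = -2$)
$I{\left(-3 \right)} F{\left(2,R \right)} v{\left(-1,-1 \right)} = \left(-3\right) \left(-2\right) \left(-5\right) = 6 \left(-5\right) = -30$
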